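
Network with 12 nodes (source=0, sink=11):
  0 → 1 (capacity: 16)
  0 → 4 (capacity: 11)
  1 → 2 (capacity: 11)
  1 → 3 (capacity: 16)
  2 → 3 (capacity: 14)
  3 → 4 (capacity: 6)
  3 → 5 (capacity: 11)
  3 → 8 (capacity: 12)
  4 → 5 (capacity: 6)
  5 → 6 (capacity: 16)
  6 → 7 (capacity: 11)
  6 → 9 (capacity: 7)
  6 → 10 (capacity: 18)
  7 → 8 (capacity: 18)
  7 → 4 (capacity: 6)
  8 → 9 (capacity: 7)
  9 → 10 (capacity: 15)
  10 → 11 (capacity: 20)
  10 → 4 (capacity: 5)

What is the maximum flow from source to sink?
Maximum flow = 20

Max flow: 20

Flow assignment:
  0 → 1: 16/16
  0 → 4: 4/11
  1 → 3: 16/16
  3 → 5: 10/11
  3 → 8: 6/12
  4 → 5: 6/6
  5 → 6: 16/16
  6 → 10: 16/18
  8 → 9: 6/7
  9 → 10: 6/15
  10 → 11: 20/20
  10 → 4: 2/5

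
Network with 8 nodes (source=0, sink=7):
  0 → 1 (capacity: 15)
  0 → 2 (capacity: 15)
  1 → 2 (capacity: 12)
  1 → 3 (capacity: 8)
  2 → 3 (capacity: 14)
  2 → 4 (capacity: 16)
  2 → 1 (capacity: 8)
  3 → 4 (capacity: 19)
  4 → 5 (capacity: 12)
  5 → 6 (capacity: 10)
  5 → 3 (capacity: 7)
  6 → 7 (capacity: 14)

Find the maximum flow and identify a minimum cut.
Max flow = 10, Min cut edges: (5,6)

Maximum flow: 10
Minimum cut: (5,6)
Partition: S = [0, 1, 2, 3, 4, 5], T = [6, 7]

Max-flow min-cut theorem verified: both equal 10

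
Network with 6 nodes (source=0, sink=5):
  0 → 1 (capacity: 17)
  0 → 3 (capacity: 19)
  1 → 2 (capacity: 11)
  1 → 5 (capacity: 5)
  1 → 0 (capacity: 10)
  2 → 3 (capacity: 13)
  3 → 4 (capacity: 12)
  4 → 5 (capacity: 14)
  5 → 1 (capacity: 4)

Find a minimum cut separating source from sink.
Min cut value = 17, edges: (1,5), (3,4)

Min cut value: 17
Partition: S = [0, 1, 2, 3], T = [4, 5]
Cut edges: (1,5), (3,4)

By max-flow min-cut theorem, max flow = min cut = 17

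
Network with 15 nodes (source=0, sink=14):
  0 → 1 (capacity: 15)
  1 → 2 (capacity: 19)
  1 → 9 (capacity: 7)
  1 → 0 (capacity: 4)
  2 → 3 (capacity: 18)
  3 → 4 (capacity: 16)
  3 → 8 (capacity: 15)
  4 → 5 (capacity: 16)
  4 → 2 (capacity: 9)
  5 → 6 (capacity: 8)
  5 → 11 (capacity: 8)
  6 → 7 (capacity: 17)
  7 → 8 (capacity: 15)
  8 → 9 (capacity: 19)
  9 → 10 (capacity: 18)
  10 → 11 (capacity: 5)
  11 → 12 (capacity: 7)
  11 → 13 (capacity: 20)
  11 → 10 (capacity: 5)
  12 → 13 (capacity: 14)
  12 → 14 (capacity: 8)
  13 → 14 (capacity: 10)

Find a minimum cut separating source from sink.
Min cut value = 13, edges: (5,11), (10,11)

Min cut value: 13
Partition: S = [0, 1, 2, 3, 4, 5, 6, 7, 8, 9, 10], T = [11, 12, 13, 14]
Cut edges: (5,11), (10,11)

By max-flow min-cut theorem, max flow = min cut = 13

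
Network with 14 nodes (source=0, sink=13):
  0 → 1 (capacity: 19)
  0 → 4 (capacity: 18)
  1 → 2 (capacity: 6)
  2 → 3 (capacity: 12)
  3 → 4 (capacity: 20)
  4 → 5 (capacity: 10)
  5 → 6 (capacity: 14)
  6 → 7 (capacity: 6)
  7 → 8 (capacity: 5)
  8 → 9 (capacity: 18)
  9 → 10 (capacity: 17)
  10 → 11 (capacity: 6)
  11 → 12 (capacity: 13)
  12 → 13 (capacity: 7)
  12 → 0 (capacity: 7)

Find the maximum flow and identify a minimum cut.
Max flow = 5, Min cut edges: (7,8)

Maximum flow: 5
Minimum cut: (7,8)
Partition: S = [0, 1, 2, 3, 4, 5, 6, 7], T = [8, 9, 10, 11, 12, 13]

Max-flow min-cut theorem verified: both equal 5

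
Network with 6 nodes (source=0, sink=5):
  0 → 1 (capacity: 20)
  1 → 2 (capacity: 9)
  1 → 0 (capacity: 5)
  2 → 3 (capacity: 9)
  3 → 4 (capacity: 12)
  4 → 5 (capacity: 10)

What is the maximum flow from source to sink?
Maximum flow = 9

Max flow: 9

Flow assignment:
  0 → 1: 9/20
  1 → 2: 9/9
  2 → 3: 9/9
  3 → 4: 9/12
  4 → 5: 9/10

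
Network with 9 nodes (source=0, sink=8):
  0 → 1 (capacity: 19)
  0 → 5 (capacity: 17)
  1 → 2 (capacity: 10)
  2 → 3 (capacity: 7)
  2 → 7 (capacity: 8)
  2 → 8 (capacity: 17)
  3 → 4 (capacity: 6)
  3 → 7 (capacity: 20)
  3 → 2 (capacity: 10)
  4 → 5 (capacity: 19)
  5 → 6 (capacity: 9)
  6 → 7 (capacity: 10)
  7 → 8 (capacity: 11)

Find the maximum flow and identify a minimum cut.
Max flow = 19, Min cut edges: (1,2), (5,6)

Maximum flow: 19
Minimum cut: (1,2), (5,6)
Partition: S = [0, 1, 4, 5], T = [2, 3, 6, 7, 8]

Max-flow min-cut theorem verified: both equal 19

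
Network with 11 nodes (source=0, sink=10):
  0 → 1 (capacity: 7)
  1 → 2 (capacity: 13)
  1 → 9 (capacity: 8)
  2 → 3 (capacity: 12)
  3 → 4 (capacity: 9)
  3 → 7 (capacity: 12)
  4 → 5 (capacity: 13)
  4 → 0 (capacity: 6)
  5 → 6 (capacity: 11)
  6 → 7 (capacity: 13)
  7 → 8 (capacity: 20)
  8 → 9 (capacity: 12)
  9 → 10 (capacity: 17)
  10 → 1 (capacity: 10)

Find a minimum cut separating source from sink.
Min cut value = 7, edges: (0,1)

Min cut value: 7
Partition: S = [0], T = [1, 2, 3, 4, 5, 6, 7, 8, 9, 10]
Cut edges: (0,1)

By max-flow min-cut theorem, max flow = min cut = 7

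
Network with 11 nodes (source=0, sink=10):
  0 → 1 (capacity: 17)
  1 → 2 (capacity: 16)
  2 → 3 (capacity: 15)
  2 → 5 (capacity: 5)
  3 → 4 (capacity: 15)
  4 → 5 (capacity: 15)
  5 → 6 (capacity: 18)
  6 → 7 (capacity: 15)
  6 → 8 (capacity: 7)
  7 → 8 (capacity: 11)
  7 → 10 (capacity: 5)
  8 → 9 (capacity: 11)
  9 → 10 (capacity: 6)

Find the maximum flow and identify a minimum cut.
Max flow = 11, Min cut edges: (7,10), (9,10)

Maximum flow: 11
Minimum cut: (7,10), (9,10)
Partition: S = [0, 1, 2, 3, 4, 5, 6, 7, 8, 9], T = [10]

Max-flow min-cut theorem verified: both equal 11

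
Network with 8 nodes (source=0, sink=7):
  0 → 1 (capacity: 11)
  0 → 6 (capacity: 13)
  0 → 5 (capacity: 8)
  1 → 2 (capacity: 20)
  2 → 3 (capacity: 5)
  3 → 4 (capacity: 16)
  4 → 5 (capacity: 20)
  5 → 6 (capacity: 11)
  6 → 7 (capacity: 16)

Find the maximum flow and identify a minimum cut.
Max flow = 16, Min cut edges: (6,7)

Maximum flow: 16
Minimum cut: (6,7)
Partition: S = [0, 1, 2, 3, 4, 5, 6], T = [7]

Max-flow min-cut theorem verified: both equal 16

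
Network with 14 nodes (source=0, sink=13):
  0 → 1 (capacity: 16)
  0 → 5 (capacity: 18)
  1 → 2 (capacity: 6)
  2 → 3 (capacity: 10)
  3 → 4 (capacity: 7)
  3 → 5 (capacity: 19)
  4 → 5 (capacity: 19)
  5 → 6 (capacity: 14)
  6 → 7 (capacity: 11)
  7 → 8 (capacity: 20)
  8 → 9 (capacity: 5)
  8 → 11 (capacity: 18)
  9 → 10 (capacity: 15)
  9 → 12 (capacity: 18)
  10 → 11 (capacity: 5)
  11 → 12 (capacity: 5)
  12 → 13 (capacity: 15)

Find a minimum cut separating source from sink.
Min cut value = 10, edges: (8,9), (11,12)

Min cut value: 10
Partition: S = [0, 1, 2, 3, 4, 5, 6, 7, 8, 10, 11], T = [9, 12, 13]
Cut edges: (8,9), (11,12)

By max-flow min-cut theorem, max flow = min cut = 10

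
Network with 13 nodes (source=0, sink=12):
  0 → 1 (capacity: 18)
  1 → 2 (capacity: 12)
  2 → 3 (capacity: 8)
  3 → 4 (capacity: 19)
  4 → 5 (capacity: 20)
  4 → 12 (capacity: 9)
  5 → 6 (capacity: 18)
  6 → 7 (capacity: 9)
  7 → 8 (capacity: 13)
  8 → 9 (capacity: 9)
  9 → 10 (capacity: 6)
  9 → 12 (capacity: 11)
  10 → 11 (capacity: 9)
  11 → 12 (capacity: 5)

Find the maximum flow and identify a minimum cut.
Max flow = 8, Min cut edges: (2,3)

Maximum flow: 8
Minimum cut: (2,3)
Partition: S = [0, 1, 2], T = [3, 4, 5, 6, 7, 8, 9, 10, 11, 12]

Max-flow min-cut theorem verified: both equal 8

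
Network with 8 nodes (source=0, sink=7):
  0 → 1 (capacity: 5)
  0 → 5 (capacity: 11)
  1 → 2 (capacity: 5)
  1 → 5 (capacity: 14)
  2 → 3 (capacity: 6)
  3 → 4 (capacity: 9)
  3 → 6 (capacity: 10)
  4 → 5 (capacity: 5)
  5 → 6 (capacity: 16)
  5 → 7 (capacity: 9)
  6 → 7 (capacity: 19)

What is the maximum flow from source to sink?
Maximum flow = 16

Max flow: 16

Flow assignment:
  0 → 1: 5/5
  0 → 5: 11/11
  1 → 5: 5/14
  5 → 6: 7/16
  5 → 7: 9/9
  6 → 7: 7/19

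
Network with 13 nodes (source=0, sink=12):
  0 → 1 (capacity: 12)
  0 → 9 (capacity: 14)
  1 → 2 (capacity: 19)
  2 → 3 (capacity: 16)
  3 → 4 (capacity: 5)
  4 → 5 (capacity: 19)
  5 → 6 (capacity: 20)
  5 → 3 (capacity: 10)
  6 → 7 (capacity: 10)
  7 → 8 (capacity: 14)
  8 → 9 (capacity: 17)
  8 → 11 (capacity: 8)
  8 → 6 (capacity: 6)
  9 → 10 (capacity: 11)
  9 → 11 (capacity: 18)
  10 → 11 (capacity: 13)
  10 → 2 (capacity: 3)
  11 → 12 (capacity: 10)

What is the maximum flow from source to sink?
Maximum flow = 10

Max flow: 10

Flow assignment:
  0 → 1: 5/12
  0 → 9: 5/14
  1 → 2: 5/19
  2 → 3: 5/16
  3 → 4: 5/5
  4 → 5: 5/19
  5 → 6: 5/20
  6 → 7: 5/10
  7 → 8: 5/14
  8 → 9: 5/17
  9 → 11: 10/18
  11 → 12: 10/10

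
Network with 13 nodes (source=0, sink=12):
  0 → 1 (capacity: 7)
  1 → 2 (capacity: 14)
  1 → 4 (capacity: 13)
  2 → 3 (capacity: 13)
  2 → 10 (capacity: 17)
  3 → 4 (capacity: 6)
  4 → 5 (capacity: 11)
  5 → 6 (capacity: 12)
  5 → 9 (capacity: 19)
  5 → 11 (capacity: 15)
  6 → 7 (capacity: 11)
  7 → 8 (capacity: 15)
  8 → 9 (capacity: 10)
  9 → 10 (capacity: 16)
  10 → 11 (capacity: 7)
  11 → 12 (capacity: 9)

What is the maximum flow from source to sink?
Maximum flow = 7

Max flow: 7

Flow assignment:
  0 → 1: 7/7
  1 → 2: 7/14
  2 → 10: 7/17
  10 → 11: 7/7
  11 → 12: 7/9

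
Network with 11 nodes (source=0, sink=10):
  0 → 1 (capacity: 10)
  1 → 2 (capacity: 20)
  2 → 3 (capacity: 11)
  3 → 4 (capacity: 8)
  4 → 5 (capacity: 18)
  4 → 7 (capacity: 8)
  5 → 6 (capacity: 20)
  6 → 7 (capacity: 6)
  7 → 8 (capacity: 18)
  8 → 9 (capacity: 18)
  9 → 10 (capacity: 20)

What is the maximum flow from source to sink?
Maximum flow = 8

Max flow: 8

Flow assignment:
  0 → 1: 8/10
  1 → 2: 8/20
  2 → 3: 8/11
  3 → 4: 8/8
  4 → 7: 8/8
  7 → 8: 8/18
  8 → 9: 8/18
  9 → 10: 8/20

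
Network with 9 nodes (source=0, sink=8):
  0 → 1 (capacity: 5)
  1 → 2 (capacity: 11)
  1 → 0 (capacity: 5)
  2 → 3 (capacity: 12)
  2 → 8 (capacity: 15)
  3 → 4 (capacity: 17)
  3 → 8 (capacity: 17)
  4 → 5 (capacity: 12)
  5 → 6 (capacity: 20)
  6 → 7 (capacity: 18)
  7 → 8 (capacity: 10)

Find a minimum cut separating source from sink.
Min cut value = 5, edges: (0,1)

Min cut value: 5
Partition: S = [0], T = [1, 2, 3, 4, 5, 6, 7, 8]
Cut edges: (0,1)

By max-flow min-cut theorem, max flow = min cut = 5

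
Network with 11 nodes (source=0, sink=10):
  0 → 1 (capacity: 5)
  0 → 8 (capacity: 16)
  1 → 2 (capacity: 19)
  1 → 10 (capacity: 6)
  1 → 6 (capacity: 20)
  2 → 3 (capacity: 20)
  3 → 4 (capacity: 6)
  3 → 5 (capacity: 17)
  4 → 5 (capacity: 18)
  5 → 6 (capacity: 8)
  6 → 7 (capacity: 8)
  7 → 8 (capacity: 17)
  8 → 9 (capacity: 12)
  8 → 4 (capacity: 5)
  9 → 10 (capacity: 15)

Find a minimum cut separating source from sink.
Min cut value = 17, edges: (0,1), (8,9)

Min cut value: 17
Partition: S = [0, 2, 3, 4, 5, 6, 7, 8], T = [1, 9, 10]
Cut edges: (0,1), (8,9)

By max-flow min-cut theorem, max flow = min cut = 17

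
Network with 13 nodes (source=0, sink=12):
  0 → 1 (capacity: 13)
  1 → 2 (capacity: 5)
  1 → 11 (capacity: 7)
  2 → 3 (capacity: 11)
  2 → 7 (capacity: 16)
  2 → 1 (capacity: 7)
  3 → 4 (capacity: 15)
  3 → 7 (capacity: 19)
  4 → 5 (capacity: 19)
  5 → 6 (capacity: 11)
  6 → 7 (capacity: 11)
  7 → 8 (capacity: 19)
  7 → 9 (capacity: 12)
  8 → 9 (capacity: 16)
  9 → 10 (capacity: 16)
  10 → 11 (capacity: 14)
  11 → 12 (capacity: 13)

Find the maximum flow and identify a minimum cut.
Max flow = 12, Min cut edges: (1,2), (1,11)

Maximum flow: 12
Minimum cut: (1,2), (1,11)
Partition: S = [0, 1], T = [2, 3, 4, 5, 6, 7, 8, 9, 10, 11, 12]

Max-flow min-cut theorem verified: both equal 12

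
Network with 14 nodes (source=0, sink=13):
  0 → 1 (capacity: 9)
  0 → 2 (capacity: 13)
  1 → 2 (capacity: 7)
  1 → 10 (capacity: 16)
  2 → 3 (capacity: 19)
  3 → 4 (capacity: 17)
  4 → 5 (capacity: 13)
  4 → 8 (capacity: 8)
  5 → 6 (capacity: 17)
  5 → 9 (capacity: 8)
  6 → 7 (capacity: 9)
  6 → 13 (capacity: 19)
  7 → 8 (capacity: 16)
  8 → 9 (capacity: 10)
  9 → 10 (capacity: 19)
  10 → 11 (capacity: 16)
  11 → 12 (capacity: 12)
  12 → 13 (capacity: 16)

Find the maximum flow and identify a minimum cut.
Max flow = 22, Min cut edges: (0,1), (0,2)

Maximum flow: 22
Minimum cut: (0,1), (0,2)
Partition: S = [0], T = [1, 2, 3, 4, 5, 6, 7, 8, 9, 10, 11, 12, 13]

Max-flow min-cut theorem verified: both equal 22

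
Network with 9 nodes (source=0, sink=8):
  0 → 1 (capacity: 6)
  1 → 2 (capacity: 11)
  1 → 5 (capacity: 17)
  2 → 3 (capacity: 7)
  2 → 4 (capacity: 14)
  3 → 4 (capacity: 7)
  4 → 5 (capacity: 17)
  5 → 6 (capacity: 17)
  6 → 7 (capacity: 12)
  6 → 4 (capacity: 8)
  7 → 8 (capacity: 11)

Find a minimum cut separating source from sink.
Min cut value = 6, edges: (0,1)

Min cut value: 6
Partition: S = [0], T = [1, 2, 3, 4, 5, 6, 7, 8]
Cut edges: (0,1)

By max-flow min-cut theorem, max flow = min cut = 6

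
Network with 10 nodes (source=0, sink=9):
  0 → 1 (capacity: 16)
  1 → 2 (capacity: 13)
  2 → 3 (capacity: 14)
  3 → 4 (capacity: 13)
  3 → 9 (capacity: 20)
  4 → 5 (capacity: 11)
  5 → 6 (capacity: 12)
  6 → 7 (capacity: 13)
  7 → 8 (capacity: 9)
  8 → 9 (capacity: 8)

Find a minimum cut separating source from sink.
Min cut value = 13, edges: (1,2)

Min cut value: 13
Partition: S = [0, 1], T = [2, 3, 4, 5, 6, 7, 8, 9]
Cut edges: (1,2)

By max-flow min-cut theorem, max flow = min cut = 13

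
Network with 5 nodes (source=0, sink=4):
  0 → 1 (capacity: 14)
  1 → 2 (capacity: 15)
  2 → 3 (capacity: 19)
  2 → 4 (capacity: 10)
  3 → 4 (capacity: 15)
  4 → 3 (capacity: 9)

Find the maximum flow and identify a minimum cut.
Max flow = 14, Min cut edges: (0,1)

Maximum flow: 14
Minimum cut: (0,1)
Partition: S = [0], T = [1, 2, 3, 4]

Max-flow min-cut theorem verified: both equal 14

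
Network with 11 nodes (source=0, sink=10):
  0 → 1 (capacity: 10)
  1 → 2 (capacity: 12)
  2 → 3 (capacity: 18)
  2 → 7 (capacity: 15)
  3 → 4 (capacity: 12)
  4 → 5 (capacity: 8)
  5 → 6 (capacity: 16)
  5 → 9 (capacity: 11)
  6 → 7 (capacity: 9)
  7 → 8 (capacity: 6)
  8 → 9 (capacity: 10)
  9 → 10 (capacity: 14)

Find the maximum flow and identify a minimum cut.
Max flow = 10, Min cut edges: (0,1)

Maximum flow: 10
Minimum cut: (0,1)
Partition: S = [0], T = [1, 2, 3, 4, 5, 6, 7, 8, 9, 10]

Max-flow min-cut theorem verified: both equal 10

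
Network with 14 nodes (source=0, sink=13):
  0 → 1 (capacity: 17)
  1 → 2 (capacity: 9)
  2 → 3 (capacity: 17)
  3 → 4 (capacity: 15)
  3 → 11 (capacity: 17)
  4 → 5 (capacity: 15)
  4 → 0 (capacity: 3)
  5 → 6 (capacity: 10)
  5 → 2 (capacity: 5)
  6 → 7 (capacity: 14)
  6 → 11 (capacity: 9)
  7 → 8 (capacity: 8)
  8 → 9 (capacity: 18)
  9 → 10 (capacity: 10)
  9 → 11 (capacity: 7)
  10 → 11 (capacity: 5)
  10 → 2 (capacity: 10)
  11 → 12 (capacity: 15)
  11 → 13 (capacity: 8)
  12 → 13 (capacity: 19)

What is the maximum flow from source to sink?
Maximum flow = 9

Max flow: 9

Flow assignment:
  0 → 1: 9/17
  1 → 2: 9/9
  2 → 3: 9/17
  3 → 11: 9/17
  11 → 12: 1/15
  11 → 13: 8/8
  12 → 13: 1/19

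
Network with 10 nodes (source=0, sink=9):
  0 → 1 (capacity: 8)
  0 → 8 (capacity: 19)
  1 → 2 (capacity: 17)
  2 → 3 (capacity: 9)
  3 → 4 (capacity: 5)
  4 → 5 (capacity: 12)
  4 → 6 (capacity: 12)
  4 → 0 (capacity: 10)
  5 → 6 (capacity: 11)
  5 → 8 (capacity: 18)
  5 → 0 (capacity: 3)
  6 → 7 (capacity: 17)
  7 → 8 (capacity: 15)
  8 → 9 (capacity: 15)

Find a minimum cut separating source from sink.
Min cut value = 15, edges: (8,9)

Min cut value: 15
Partition: S = [0, 1, 2, 3, 4, 5, 6, 7, 8], T = [9]
Cut edges: (8,9)

By max-flow min-cut theorem, max flow = min cut = 15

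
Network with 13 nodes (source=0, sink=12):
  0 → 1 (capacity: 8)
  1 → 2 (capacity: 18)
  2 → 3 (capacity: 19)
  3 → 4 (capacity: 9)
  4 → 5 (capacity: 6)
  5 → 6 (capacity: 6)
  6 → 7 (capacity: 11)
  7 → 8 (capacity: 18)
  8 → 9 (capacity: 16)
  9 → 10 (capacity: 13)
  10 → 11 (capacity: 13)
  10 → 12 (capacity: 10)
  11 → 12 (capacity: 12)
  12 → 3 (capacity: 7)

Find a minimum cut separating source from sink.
Min cut value = 6, edges: (5,6)

Min cut value: 6
Partition: S = [0, 1, 2, 3, 4, 5], T = [6, 7, 8, 9, 10, 11, 12]
Cut edges: (5,6)

By max-flow min-cut theorem, max flow = min cut = 6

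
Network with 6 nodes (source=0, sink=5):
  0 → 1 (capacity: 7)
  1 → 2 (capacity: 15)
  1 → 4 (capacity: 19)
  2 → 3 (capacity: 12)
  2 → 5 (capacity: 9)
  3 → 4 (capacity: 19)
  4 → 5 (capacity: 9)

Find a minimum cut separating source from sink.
Min cut value = 7, edges: (0,1)

Min cut value: 7
Partition: S = [0], T = [1, 2, 3, 4, 5]
Cut edges: (0,1)

By max-flow min-cut theorem, max flow = min cut = 7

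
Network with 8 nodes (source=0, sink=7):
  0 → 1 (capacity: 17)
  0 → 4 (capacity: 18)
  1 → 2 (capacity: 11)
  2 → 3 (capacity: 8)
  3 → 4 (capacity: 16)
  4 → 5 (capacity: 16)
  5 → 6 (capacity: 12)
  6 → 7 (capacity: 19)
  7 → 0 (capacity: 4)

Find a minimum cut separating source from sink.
Min cut value = 12, edges: (5,6)

Min cut value: 12
Partition: S = [0, 1, 2, 3, 4, 5], T = [6, 7]
Cut edges: (5,6)

By max-flow min-cut theorem, max flow = min cut = 12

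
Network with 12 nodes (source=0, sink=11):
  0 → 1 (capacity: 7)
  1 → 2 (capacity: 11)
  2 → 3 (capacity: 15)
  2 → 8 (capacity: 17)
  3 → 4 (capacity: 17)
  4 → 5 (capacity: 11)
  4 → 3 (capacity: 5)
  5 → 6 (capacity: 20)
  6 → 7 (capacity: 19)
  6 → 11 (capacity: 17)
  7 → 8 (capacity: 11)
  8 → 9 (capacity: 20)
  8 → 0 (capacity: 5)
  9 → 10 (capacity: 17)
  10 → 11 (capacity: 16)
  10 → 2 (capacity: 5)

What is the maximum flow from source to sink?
Maximum flow = 7

Max flow: 7

Flow assignment:
  0 → 1: 7/7
  1 → 2: 7/11
  2 → 8: 7/17
  8 → 9: 7/20
  9 → 10: 7/17
  10 → 11: 7/16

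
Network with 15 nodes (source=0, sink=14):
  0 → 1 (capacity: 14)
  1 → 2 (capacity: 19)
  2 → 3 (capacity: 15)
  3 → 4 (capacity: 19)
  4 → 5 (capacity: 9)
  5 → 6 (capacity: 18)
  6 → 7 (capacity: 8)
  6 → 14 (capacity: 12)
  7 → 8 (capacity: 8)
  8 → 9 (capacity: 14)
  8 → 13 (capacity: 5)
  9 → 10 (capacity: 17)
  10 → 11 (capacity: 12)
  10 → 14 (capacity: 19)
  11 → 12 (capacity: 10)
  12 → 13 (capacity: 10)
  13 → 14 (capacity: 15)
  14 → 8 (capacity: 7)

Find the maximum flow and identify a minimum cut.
Max flow = 9, Min cut edges: (4,5)

Maximum flow: 9
Minimum cut: (4,5)
Partition: S = [0, 1, 2, 3, 4], T = [5, 6, 7, 8, 9, 10, 11, 12, 13, 14]

Max-flow min-cut theorem verified: both equal 9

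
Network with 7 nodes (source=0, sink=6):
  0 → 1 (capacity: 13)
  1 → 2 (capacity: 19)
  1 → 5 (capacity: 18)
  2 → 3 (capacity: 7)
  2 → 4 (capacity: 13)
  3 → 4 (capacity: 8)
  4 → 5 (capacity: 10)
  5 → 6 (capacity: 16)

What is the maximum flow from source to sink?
Maximum flow = 13

Max flow: 13

Flow assignment:
  0 → 1: 13/13
  1 → 5: 13/18
  5 → 6: 13/16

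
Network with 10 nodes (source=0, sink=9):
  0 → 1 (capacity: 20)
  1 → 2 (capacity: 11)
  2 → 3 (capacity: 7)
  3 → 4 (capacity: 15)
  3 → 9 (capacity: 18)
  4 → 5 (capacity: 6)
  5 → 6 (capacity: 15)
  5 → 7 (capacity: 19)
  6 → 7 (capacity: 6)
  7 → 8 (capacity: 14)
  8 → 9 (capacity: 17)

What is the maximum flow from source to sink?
Maximum flow = 7

Max flow: 7

Flow assignment:
  0 → 1: 7/20
  1 → 2: 7/11
  2 → 3: 7/7
  3 → 9: 7/18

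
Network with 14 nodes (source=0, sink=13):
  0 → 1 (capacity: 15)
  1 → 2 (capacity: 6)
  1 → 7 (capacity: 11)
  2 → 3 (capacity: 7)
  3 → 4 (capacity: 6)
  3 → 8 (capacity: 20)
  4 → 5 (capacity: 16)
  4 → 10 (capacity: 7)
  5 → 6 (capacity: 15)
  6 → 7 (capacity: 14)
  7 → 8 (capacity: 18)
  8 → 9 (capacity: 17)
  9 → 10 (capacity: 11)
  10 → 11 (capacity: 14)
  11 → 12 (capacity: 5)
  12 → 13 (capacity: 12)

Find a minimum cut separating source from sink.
Min cut value = 5, edges: (11,12)

Min cut value: 5
Partition: S = [0, 1, 2, 3, 4, 5, 6, 7, 8, 9, 10, 11], T = [12, 13]
Cut edges: (11,12)

By max-flow min-cut theorem, max flow = min cut = 5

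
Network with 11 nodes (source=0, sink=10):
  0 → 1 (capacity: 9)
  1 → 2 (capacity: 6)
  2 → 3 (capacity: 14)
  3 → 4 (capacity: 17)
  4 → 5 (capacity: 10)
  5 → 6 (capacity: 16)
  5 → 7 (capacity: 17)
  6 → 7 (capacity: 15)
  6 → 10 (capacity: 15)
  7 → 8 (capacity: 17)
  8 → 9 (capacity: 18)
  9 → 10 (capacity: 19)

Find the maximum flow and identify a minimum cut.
Max flow = 6, Min cut edges: (1,2)

Maximum flow: 6
Minimum cut: (1,2)
Partition: S = [0, 1], T = [2, 3, 4, 5, 6, 7, 8, 9, 10]

Max-flow min-cut theorem verified: both equal 6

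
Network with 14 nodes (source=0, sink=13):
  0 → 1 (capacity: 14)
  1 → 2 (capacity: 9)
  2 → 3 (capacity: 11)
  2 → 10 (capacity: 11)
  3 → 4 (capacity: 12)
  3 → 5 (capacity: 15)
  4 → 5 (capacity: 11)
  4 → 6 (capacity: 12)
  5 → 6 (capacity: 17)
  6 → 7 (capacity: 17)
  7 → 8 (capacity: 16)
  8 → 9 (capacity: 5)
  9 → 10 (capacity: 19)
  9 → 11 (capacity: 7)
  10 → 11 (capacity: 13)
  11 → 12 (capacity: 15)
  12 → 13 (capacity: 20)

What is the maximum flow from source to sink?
Maximum flow = 9

Max flow: 9

Flow assignment:
  0 → 1: 9/14
  1 → 2: 9/9
  2 → 10: 9/11
  10 → 11: 9/13
  11 → 12: 9/15
  12 → 13: 9/20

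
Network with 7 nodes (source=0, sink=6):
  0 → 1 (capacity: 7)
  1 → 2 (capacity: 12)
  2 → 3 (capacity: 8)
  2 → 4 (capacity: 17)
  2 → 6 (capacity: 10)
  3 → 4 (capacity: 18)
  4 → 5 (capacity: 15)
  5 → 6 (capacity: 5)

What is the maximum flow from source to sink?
Maximum flow = 7

Max flow: 7

Flow assignment:
  0 → 1: 7/7
  1 → 2: 7/12
  2 → 6: 7/10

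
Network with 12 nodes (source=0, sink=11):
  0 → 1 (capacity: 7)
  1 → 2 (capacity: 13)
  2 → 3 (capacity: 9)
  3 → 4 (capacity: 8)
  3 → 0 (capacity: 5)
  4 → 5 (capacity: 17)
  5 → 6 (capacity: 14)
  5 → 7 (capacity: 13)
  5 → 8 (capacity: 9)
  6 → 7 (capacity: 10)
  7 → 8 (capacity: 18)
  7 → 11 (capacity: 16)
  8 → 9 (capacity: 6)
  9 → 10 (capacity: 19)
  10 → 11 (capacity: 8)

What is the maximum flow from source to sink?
Maximum flow = 7

Max flow: 7

Flow assignment:
  0 → 1: 7/7
  1 → 2: 7/13
  2 → 3: 7/9
  3 → 4: 7/8
  4 → 5: 7/17
  5 → 7: 7/13
  7 → 11: 7/16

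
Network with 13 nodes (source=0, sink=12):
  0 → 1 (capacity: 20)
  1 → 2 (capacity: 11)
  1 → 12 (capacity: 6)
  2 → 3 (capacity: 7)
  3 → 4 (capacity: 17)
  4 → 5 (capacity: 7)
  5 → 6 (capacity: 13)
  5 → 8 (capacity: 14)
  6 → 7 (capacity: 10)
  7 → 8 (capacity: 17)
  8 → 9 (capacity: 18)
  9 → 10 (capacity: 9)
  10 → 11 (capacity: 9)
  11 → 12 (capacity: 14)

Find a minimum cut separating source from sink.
Min cut value = 13, edges: (1,12), (4,5)

Min cut value: 13
Partition: S = [0, 1, 2, 3, 4], T = [5, 6, 7, 8, 9, 10, 11, 12]
Cut edges: (1,12), (4,5)

By max-flow min-cut theorem, max flow = min cut = 13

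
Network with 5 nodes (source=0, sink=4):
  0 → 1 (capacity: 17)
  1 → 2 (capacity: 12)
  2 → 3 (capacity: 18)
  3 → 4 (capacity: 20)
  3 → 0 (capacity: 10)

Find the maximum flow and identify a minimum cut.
Max flow = 12, Min cut edges: (1,2)

Maximum flow: 12
Minimum cut: (1,2)
Partition: S = [0, 1], T = [2, 3, 4]

Max-flow min-cut theorem verified: both equal 12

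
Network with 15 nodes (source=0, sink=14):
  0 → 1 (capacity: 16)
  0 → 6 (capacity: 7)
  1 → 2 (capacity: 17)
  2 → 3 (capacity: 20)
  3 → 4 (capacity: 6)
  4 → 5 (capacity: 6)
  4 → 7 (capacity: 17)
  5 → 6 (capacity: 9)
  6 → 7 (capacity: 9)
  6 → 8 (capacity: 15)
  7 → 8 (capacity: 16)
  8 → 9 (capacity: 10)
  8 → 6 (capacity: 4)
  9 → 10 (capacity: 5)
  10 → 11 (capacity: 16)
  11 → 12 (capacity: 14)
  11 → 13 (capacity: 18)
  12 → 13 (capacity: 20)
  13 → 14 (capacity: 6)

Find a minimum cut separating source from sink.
Min cut value = 5, edges: (9,10)

Min cut value: 5
Partition: S = [0, 1, 2, 3, 4, 5, 6, 7, 8, 9], T = [10, 11, 12, 13, 14]
Cut edges: (9,10)

By max-flow min-cut theorem, max flow = min cut = 5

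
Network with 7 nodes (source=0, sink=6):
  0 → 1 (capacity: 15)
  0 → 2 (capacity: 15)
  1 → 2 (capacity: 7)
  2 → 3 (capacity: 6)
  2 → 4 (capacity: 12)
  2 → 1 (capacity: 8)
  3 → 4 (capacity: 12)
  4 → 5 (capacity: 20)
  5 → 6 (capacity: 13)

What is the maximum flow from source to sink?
Maximum flow = 13

Max flow: 13

Flow assignment:
  0 → 1: 7/15
  0 → 2: 6/15
  1 → 2: 7/7
  2 → 3: 6/6
  2 → 4: 7/12
  3 → 4: 6/12
  4 → 5: 13/20
  5 → 6: 13/13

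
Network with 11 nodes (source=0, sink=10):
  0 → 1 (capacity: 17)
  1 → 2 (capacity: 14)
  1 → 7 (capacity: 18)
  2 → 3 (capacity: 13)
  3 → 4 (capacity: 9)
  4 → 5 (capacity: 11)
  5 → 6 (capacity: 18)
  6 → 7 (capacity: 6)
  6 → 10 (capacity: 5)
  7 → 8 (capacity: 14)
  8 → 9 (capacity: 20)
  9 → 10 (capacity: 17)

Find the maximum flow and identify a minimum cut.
Max flow = 17, Min cut edges: (0,1)

Maximum flow: 17
Minimum cut: (0,1)
Partition: S = [0], T = [1, 2, 3, 4, 5, 6, 7, 8, 9, 10]

Max-flow min-cut theorem verified: both equal 17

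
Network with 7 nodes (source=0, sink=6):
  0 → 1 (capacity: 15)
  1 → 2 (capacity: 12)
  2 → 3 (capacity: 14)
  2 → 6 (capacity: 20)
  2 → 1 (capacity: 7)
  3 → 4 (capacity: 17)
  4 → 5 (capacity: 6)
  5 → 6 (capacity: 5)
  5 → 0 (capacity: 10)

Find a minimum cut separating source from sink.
Min cut value = 12, edges: (1,2)

Min cut value: 12
Partition: S = [0, 1], T = [2, 3, 4, 5, 6]
Cut edges: (1,2)

By max-flow min-cut theorem, max flow = min cut = 12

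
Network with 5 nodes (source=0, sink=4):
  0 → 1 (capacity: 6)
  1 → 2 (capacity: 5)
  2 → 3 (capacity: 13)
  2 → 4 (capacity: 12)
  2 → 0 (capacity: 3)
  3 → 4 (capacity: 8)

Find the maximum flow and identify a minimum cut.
Max flow = 5, Min cut edges: (1,2)

Maximum flow: 5
Minimum cut: (1,2)
Partition: S = [0, 1], T = [2, 3, 4]

Max-flow min-cut theorem verified: both equal 5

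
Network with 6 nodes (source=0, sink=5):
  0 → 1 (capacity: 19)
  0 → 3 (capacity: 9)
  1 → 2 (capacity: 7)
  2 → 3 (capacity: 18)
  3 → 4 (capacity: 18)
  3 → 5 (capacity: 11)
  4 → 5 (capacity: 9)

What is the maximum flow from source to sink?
Maximum flow = 16

Max flow: 16

Flow assignment:
  0 → 1: 7/19
  0 → 3: 9/9
  1 → 2: 7/7
  2 → 3: 7/18
  3 → 4: 5/18
  3 → 5: 11/11
  4 → 5: 5/9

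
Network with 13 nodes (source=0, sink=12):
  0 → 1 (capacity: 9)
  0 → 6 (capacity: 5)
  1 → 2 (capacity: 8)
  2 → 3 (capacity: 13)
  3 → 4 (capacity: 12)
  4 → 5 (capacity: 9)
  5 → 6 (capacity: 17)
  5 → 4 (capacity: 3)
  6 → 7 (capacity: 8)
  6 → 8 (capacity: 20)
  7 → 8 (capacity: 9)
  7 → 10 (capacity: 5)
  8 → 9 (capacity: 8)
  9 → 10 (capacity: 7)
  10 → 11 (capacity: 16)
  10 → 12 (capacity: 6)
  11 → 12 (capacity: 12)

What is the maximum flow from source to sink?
Maximum flow = 12

Max flow: 12

Flow assignment:
  0 → 1: 8/9
  0 → 6: 4/5
  1 → 2: 8/8
  2 → 3: 8/13
  3 → 4: 8/12
  4 → 5: 8/9
  5 → 6: 8/17
  6 → 7: 8/8
  6 → 8: 4/20
  7 → 8: 3/9
  7 → 10: 5/5
  8 → 9: 7/8
  9 → 10: 7/7
  10 → 11: 6/16
  10 → 12: 6/6
  11 → 12: 6/12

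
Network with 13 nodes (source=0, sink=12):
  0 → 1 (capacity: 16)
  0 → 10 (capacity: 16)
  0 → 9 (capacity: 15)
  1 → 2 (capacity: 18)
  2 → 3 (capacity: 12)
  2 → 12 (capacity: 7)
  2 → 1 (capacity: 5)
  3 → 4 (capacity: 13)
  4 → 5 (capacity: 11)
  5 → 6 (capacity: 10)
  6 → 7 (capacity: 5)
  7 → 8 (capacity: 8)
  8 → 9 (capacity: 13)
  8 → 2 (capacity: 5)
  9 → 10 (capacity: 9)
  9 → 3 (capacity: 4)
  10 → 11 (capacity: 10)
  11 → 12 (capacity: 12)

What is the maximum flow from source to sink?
Maximum flow = 17

Max flow: 17

Flow assignment:
  0 → 1: 12/16
  0 → 10: 1/16
  0 → 9: 4/15
  1 → 2: 12/18
  2 → 3: 5/12
  2 → 12: 7/7
  3 → 4: 5/13
  4 → 5: 5/11
  5 → 6: 5/10
  6 → 7: 5/5
  7 → 8: 5/8
  8 → 9: 5/13
  9 → 10: 9/9
  10 → 11: 10/10
  11 → 12: 10/12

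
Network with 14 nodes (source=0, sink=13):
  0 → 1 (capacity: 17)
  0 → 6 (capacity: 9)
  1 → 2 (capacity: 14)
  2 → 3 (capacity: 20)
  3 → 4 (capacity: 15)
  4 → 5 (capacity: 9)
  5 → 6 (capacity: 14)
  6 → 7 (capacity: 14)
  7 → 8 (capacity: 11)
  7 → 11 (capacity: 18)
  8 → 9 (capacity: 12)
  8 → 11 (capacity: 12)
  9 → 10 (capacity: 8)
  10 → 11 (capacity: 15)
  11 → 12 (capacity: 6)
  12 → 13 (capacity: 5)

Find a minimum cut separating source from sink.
Min cut value = 5, edges: (12,13)

Min cut value: 5
Partition: S = [0, 1, 2, 3, 4, 5, 6, 7, 8, 9, 10, 11, 12], T = [13]
Cut edges: (12,13)

By max-flow min-cut theorem, max flow = min cut = 5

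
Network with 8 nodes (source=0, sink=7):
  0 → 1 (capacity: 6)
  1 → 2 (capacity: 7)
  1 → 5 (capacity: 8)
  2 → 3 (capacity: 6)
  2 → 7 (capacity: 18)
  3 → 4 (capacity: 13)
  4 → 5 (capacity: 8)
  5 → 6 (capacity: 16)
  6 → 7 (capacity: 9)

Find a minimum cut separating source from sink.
Min cut value = 6, edges: (0,1)

Min cut value: 6
Partition: S = [0], T = [1, 2, 3, 4, 5, 6, 7]
Cut edges: (0,1)

By max-flow min-cut theorem, max flow = min cut = 6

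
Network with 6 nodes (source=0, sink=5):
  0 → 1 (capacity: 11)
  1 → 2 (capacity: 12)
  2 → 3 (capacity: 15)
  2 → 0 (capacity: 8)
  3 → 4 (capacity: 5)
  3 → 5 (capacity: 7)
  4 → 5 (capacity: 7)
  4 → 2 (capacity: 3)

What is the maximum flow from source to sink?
Maximum flow = 11

Max flow: 11

Flow assignment:
  0 → 1: 11/11
  1 → 2: 11/12
  2 → 3: 11/15
  3 → 4: 4/5
  3 → 5: 7/7
  4 → 5: 4/7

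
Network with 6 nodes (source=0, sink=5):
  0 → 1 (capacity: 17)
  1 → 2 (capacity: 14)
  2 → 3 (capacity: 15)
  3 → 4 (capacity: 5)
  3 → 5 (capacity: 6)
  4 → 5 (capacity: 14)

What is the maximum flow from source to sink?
Maximum flow = 11

Max flow: 11

Flow assignment:
  0 → 1: 11/17
  1 → 2: 11/14
  2 → 3: 11/15
  3 → 4: 5/5
  3 → 5: 6/6
  4 → 5: 5/14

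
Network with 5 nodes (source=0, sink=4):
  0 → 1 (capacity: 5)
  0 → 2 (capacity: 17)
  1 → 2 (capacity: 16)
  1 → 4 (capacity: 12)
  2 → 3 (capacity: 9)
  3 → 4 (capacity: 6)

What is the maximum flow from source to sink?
Maximum flow = 11

Max flow: 11

Flow assignment:
  0 → 1: 5/5
  0 → 2: 6/17
  1 → 4: 5/12
  2 → 3: 6/9
  3 → 4: 6/6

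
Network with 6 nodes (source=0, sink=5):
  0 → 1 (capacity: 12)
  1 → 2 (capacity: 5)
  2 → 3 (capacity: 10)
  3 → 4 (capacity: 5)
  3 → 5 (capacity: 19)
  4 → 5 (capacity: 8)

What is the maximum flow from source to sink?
Maximum flow = 5

Max flow: 5

Flow assignment:
  0 → 1: 5/12
  1 → 2: 5/5
  2 → 3: 5/10
  3 → 5: 5/19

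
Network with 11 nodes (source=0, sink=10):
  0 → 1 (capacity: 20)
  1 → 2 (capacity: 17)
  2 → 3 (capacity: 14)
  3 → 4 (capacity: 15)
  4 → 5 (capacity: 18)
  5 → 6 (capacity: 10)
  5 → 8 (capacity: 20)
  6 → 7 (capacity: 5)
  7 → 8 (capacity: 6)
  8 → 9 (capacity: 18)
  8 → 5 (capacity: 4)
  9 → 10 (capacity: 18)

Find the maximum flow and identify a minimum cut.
Max flow = 14, Min cut edges: (2,3)

Maximum flow: 14
Minimum cut: (2,3)
Partition: S = [0, 1, 2], T = [3, 4, 5, 6, 7, 8, 9, 10]

Max-flow min-cut theorem verified: both equal 14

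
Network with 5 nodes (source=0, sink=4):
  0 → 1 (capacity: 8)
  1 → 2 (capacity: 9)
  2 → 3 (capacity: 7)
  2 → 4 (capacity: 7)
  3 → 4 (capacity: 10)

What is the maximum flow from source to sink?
Maximum flow = 8

Max flow: 8

Flow assignment:
  0 → 1: 8/8
  1 → 2: 8/9
  2 → 3: 1/7
  2 → 4: 7/7
  3 → 4: 1/10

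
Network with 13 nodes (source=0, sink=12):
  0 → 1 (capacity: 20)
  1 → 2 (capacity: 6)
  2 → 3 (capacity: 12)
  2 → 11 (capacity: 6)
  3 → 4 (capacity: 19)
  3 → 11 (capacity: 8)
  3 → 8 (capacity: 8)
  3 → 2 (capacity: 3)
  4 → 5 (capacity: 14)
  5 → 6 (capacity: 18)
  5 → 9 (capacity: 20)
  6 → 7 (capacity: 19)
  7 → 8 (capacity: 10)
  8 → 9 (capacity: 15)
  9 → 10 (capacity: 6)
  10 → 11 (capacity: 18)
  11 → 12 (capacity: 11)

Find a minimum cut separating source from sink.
Min cut value = 6, edges: (1,2)

Min cut value: 6
Partition: S = [0, 1], T = [2, 3, 4, 5, 6, 7, 8, 9, 10, 11, 12]
Cut edges: (1,2)

By max-flow min-cut theorem, max flow = min cut = 6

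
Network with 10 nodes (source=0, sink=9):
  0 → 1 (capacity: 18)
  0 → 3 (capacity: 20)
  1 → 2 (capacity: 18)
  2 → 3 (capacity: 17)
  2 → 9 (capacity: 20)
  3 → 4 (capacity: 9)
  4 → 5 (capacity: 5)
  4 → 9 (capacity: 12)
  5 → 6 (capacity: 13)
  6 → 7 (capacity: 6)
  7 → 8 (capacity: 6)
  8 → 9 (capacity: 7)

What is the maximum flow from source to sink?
Maximum flow = 27

Max flow: 27

Flow assignment:
  0 → 1: 18/18
  0 → 3: 9/20
  1 → 2: 18/18
  2 → 9: 18/20
  3 → 4: 9/9
  4 → 9: 9/12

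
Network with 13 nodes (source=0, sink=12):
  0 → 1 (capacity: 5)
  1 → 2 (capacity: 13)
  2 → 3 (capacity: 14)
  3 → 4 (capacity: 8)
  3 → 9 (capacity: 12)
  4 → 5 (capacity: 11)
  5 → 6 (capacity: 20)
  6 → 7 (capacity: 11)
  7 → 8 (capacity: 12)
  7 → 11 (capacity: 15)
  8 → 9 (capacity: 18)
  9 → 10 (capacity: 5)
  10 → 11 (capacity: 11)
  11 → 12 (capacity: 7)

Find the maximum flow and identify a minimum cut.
Max flow = 5, Min cut edges: (0,1)

Maximum flow: 5
Minimum cut: (0,1)
Partition: S = [0], T = [1, 2, 3, 4, 5, 6, 7, 8, 9, 10, 11, 12]

Max-flow min-cut theorem verified: both equal 5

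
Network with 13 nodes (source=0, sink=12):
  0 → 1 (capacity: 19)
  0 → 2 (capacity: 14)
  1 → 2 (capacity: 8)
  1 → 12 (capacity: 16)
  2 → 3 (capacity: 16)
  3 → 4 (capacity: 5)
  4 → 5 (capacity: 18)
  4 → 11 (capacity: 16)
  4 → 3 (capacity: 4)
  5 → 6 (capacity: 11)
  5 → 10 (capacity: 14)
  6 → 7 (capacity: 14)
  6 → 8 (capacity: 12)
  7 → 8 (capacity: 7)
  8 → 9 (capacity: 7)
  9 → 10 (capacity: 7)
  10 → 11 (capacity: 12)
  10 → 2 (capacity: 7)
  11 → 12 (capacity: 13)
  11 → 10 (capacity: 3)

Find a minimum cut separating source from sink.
Min cut value = 21, edges: (1,12), (3,4)

Min cut value: 21
Partition: S = [0, 1, 2, 3], T = [4, 5, 6, 7, 8, 9, 10, 11, 12]
Cut edges: (1,12), (3,4)

By max-flow min-cut theorem, max flow = min cut = 21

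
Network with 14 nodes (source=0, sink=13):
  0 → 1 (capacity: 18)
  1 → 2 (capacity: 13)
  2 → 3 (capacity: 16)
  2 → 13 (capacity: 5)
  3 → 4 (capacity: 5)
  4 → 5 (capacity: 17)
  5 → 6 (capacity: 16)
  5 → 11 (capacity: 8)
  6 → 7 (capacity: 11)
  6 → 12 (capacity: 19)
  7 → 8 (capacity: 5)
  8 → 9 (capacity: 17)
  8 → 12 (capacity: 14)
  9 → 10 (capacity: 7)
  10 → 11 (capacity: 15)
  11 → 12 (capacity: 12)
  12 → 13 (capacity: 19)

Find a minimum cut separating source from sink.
Min cut value = 10, edges: (2,13), (3,4)

Min cut value: 10
Partition: S = [0, 1, 2, 3], T = [4, 5, 6, 7, 8, 9, 10, 11, 12, 13]
Cut edges: (2,13), (3,4)

By max-flow min-cut theorem, max flow = min cut = 10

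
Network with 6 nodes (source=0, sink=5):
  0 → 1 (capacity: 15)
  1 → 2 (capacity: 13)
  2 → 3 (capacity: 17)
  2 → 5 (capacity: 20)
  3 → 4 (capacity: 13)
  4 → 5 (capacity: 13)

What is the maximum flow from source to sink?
Maximum flow = 13

Max flow: 13

Flow assignment:
  0 → 1: 13/15
  1 → 2: 13/13
  2 → 5: 13/20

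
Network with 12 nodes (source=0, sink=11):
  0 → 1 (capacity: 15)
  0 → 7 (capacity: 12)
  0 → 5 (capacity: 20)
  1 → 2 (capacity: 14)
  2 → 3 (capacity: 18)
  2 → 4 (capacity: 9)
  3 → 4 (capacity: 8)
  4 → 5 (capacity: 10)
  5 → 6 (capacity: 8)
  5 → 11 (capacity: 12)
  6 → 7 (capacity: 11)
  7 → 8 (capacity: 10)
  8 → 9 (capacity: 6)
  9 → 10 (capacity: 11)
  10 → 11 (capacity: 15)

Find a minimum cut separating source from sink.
Min cut value = 18, edges: (5,11), (8,9)

Min cut value: 18
Partition: S = [0, 1, 2, 3, 4, 5, 6, 7, 8], T = [9, 10, 11]
Cut edges: (5,11), (8,9)

By max-flow min-cut theorem, max flow = min cut = 18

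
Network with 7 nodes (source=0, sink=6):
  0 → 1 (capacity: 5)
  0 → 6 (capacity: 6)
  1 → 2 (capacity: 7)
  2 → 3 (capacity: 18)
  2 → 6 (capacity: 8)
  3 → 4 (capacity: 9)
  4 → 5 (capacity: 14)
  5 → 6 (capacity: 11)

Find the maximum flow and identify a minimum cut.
Max flow = 11, Min cut edges: (0,1), (0,6)

Maximum flow: 11
Minimum cut: (0,1), (0,6)
Partition: S = [0], T = [1, 2, 3, 4, 5, 6]

Max-flow min-cut theorem verified: both equal 11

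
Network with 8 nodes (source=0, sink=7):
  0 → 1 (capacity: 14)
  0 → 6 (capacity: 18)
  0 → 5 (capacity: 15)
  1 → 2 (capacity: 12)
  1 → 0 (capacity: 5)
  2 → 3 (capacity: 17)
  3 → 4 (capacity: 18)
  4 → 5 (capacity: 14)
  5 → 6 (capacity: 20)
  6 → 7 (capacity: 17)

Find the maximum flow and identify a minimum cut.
Max flow = 17, Min cut edges: (6,7)

Maximum flow: 17
Minimum cut: (6,7)
Partition: S = [0, 1, 2, 3, 4, 5, 6], T = [7]

Max-flow min-cut theorem verified: both equal 17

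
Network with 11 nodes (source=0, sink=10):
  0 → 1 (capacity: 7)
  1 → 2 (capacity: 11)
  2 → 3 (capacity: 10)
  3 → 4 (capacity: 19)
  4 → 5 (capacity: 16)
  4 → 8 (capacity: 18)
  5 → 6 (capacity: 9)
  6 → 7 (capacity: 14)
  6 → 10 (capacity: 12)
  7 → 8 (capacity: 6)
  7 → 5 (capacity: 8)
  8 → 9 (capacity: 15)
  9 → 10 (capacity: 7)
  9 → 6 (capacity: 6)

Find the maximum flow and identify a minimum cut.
Max flow = 7, Min cut edges: (0,1)

Maximum flow: 7
Minimum cut: (0,1)
Partition: S = [0], T = [1, 2, 3, 4, 5, 6, 7, 8, 9, 10]

Max-flow min-cut theorem verified: both equal 7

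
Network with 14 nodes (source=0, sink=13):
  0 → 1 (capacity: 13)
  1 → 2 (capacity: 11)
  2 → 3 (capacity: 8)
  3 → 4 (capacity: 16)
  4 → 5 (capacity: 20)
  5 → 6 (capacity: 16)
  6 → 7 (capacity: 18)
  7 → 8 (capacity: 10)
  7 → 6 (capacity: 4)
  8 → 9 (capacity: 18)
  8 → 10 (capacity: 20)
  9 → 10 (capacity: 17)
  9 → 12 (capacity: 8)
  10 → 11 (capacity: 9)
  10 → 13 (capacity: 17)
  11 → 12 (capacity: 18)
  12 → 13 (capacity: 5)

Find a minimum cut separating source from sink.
Min cut value = 8, edges: (2,3)

Min cut value: 8
Partition: S = [0, 1, 2], T = [3, 4, 5, 6, 7, 8, 9, 10, 11, 12, 13]
Cut edges: (2,3)

By max-flow min-cut theorem, max flow = min cut = 8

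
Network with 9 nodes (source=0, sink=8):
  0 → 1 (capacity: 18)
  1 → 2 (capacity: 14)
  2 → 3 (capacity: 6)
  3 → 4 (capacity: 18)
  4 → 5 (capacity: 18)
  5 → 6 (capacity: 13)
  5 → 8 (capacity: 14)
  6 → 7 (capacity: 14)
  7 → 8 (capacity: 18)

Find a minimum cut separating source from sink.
Min cut value = 6, edges: (2,3)

Min cut value: 6
Partition: S = [0, 1, 2], T = [3, 4, 5, 6, 7, 8]
Cut edges: (2,3)

By max-flow min-cut theorem, max flow = min cut = 6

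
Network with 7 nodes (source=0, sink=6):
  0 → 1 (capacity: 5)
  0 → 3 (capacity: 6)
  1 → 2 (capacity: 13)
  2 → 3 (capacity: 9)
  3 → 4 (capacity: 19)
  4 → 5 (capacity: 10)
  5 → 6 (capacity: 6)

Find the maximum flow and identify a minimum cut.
Max flow = 6, Min cut edges: (5,6)

Maximum flow: 6
Minimum cut: (5,6)
Partition: S = [0, 1, 2, 3, 4, 5], T = [6]

Max-flow min-cut theorem verified: both equal 6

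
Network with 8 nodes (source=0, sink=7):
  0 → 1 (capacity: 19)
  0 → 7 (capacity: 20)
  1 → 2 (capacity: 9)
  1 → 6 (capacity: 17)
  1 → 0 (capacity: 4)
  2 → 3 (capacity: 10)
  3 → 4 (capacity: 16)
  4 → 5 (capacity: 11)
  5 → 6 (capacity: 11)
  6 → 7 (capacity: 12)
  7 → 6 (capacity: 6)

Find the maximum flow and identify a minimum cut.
Max flow = 32, Min cut edges: (0,7), (6,7)

Maximum flow: 32
Minimum cut: (0,7), (6,7)
Partition: S = [0, 1, 2, 3, 4, 5, 6], T = [7]

Max-flow min-cut theorem verified: both equal 32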